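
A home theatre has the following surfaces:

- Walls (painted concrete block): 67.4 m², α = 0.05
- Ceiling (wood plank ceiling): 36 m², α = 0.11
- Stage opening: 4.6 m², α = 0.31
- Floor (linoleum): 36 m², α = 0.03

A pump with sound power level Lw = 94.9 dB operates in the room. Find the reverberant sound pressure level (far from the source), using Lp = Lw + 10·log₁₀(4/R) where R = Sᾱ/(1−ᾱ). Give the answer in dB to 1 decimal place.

A = 9.836 sabins; S = 144.0 m².
ᾱ = 9.836/144.0 = 0.0683; R = Sᾱ/(1−ᾱ) = 9.836/(1−0.0683) = 10.557 m².
Lp = 94.9 + 10·log₁₀(4/10.557) = 94.9 + (-4.21) = 90.7 dB.

90.7 dB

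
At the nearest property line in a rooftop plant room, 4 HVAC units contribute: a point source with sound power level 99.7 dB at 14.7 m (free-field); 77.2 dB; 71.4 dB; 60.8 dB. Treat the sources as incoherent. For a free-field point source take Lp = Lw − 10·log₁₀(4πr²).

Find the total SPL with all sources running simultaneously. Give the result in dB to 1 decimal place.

78.5 dB

Source at 14.7 m: Lp = 99.7 − 10·log₁₀(4π·14.7²) = 99.7 − 10·log₁₀(2715.467) = 65.4 dB.
Σ 10^(Lᵢ/10) = 7.095e+07.
Back to dB: 10·log₁₀ Σ = 78.5 dB.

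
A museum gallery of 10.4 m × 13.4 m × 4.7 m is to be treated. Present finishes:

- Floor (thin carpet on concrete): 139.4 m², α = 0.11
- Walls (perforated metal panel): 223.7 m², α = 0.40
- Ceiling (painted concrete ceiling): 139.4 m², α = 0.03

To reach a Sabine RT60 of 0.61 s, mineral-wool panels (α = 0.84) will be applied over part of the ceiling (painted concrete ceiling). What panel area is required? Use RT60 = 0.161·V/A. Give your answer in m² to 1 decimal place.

78.9

Summing Sᵢαᵢ: 15.334 + 89.480 + 4.182 → A₁ = 108.996 sabins.
Required A₂ = 0.161·654.992/0.61 = 172.875 sabins.
ΔA needed = 172.875 − 108.996 = 63.879 sabins.
Net gain per m²: Δα = 0.84 − 0.03 = 0.81.
Panel area = 63.879 / 0.81 = 78.9 m².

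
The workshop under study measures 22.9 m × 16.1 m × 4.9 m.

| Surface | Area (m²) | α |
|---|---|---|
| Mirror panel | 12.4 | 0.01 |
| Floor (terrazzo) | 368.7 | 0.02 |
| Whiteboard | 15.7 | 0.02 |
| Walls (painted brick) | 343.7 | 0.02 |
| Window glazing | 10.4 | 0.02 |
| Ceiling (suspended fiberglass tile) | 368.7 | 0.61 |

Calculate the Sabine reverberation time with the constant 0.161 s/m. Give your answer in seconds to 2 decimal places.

A = Σ Sᵢαᵢ = 12.4·0.01 + 368.7·0.02 + 15.7·0.02 + 343.7·0.02 + 10.4·0.02 + 368.7·0.61 = 239.801 sabins.
V = 22.9·16.1·4.9 = 1806.581 m³.
Sabine: RT60 = 0.161 × 1806.581 / 239.801 = 1.21 s.

1.21 seconds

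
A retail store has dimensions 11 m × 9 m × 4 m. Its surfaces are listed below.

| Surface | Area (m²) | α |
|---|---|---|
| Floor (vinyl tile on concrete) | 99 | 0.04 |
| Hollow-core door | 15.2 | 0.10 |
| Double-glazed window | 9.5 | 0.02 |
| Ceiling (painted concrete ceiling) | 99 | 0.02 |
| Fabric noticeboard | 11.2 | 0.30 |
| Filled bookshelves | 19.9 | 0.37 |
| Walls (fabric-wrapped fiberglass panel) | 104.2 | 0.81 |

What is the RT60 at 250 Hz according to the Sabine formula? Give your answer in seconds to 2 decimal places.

0.62 seconds

Total absorption A = 99*0.04 + 15.2*0.10 + 9.5*0.02 + 99*0.02 + 11.2*0.30 + 19.9*0.37 + 104.2*0.81
  = 3.960 + 1.520 + 0.190 + 1.980 + 3.360 + 7.363 + 84.402 = 102.775 m² sabins.
Room volume: 396 m³.
T = 0.161 V/A = 0.161·396/102.775 = 0.62 s.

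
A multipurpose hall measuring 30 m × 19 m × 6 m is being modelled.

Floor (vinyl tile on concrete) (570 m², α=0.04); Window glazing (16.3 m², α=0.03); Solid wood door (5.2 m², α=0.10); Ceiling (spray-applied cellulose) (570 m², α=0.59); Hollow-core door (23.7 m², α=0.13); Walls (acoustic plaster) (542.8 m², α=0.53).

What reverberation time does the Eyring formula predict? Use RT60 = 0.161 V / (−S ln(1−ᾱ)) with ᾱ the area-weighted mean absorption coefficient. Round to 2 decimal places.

Total surface area S = 570 + 16.3 + 5.2 + 570 + 23.7 + 542.8 = 1728.0 m².
Σ(Sᵢαᵢ) = 570×0.04 + 16.3×0.03 + 5.2×0.10 + 570×0.59 + 23.7×0.13 + 542.8×0.53 = 650.874.
Mean coefficient ᾱ = A/S = 0.3767.
−S·ln(1−ᾱ) = −1728.0 × ln(1 − 0.3767) = 816.873.
V = 30 × 19 × 6 = 3420 m³.
T = 0.161·V/[−S·ln(1−ᾱ)] = 0.161·3420/816.873 = 0.67 s.

0.67 s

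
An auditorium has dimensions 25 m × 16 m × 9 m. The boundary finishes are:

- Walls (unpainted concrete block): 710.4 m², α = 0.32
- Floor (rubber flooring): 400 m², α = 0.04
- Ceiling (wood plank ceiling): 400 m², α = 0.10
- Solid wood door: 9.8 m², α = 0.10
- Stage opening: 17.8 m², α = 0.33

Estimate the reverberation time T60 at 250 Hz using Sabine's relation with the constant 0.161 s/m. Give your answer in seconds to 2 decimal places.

Summing Sᵢαᵢ: 227.328 + 16.000 + 40.000 + 0.980 + 5.874 → A = 290.182 sabins.
V = 25·16·9 = 3600 m³.
Sabine: RT60 = 0.161 × 3600 / 290.182 = 2.00 s.

2.00 s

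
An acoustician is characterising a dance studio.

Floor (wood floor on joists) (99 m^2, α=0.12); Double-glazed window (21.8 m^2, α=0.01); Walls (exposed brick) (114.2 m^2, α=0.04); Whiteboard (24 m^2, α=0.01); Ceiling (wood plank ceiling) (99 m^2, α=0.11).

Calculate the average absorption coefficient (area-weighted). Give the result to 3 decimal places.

Total surface area S = 358.0 m^2.
Weighted sum Σ Sα = 27.796.
ᾱ = A/S = 0.078.

0.078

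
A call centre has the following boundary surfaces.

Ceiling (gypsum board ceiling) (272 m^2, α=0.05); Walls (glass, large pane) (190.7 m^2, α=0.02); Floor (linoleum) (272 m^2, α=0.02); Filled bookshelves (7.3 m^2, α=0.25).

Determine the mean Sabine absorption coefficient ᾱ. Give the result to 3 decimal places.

0.033

S = Σ Sᵢ = 272 + 190.7 + 272 + 7.3 = 742.0 m^2.
A = 272*0.05 + 190.7*0.02 + 272*0.02 + 7.3*0.25 = 24.679 sabins.
ᾱ = 24.679 / 742.0 = 0.033.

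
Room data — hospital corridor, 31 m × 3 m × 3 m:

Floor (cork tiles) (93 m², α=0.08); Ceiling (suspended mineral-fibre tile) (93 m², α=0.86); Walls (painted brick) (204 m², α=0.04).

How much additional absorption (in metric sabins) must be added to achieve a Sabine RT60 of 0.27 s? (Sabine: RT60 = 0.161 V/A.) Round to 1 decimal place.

70.8 sabins

Summing Sᵢαᵢ: 7.440 + 79.980 + 8.160 → A₁ = 95.580 sabins.
For T = 0.27 s, need A₂ = 0.161·V/T = 0.161·279/0.27 = 166.367 sabins.
ΔA = A₂ − A₁ = 166.367 − 95.580 = 70.8 sabins.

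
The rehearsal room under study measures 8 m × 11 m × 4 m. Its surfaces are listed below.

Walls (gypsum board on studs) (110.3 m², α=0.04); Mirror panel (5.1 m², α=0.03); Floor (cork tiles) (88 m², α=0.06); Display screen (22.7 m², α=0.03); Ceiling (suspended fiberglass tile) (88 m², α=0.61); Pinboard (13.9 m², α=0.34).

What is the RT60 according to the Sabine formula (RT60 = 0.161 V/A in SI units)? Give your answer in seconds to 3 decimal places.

Summing Sᵢαᵢ: 4.412 + 0.153 + 5.280 + 0.681 + 53.680 + 4.726 → A = 68.932 sabins.
Room volume: 352 m³.
T = 0.161 V/A = 0.161·352/68.932 = 0.822 s.

0.822 s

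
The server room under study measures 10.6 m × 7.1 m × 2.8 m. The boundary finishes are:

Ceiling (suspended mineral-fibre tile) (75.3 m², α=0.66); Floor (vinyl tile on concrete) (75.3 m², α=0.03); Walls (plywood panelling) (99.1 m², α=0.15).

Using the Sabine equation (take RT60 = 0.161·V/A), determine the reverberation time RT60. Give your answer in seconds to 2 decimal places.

A = Σ Sᵢαᵢ = 75.3×0.66 + 75.3×0.03 + 99.1×0.15 = 66.822 sabins.
Room volume: 210.728 m³.
T = 0.161 V/A = 0.161·210.728/66.822 = 0.51 s.

0.51 s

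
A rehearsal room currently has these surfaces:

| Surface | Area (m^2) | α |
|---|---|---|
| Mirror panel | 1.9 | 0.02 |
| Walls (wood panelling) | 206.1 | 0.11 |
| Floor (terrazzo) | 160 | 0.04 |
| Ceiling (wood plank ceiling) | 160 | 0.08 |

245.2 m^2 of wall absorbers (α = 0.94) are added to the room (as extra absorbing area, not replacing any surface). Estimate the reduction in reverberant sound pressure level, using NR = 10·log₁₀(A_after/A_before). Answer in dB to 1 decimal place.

Summing Sᵢαᵢ: 0.038 + 22.671 + 6.400 + 12.800 → A_before = 41.909 sabins.
Added absorption = 245.2 × 0.94 = 230.488 sabins.
New total A_after = 272.397 sabins.
NR = 10·log₁₀(272.397/41.909) = 8.1 dB.

8.1 dB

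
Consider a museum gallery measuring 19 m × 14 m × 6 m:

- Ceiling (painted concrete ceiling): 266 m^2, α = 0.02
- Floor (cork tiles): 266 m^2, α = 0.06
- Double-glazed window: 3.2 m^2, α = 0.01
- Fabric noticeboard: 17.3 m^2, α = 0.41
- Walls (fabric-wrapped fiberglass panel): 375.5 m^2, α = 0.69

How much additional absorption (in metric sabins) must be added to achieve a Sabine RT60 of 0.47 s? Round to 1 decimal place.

259.2 sabins

A₁ = Σ Sᵢαᵢ = 266*0.02 + 266*0.06 + 3.2*0.01 + 17.3*0.41 + 375.5*0.69 = 287.500 sabins.
V = 1596 m³. Required absorption A₂ = 0.161 × 1596 / 0.47 = 546.715 sabins.
Additional absorption ΔA = 546.715 − 287.500 = 259.2 sabins.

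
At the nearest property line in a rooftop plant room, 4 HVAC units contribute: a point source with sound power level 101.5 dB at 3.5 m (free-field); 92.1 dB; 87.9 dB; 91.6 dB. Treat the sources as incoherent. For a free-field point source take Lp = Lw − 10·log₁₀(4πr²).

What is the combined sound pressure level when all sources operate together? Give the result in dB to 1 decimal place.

Source at 3.5 m: Lp = 101.5 − 10·log₁₀(4π·3.5²) = 101.5 − 10·log₁₀(153.938) = 79.6 dB.
Converting to relative power and adding: 10^(79.6/10) + 10^(92.1/10) + 10^(87.9/10) + 10^(91.6/10) = 3.775e+09.
Combined level = 10 log₁₀(3.775e+09) = 95.8 dB.

95.8 dB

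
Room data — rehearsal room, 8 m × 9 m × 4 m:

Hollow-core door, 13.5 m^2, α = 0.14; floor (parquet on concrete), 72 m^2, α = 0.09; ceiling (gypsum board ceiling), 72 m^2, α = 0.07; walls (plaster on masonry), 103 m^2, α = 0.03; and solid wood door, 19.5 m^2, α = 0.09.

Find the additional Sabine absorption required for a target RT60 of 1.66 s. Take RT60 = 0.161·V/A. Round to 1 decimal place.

Equivalent absorption area: A₁ = 13.5×0.14 + 72×0.09 + 72×0.07 + 103×0.03 + 19.5×0.09 = 18.255 m^2.
For T = 1.66 s, need A₂ = 0.161·V/T = 0.161·288/1.66 = 27.933 sabins.
ΔA = A₂ − A₁ = 27.933 − 18.255 = 9.7 sabins.

9.7 sabins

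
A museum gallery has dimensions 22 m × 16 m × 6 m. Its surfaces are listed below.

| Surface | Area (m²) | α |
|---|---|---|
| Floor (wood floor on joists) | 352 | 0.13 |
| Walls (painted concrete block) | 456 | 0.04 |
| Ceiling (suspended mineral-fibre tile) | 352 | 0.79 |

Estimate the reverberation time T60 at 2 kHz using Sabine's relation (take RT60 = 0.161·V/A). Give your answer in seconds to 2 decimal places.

A = Σ Sᵢαᵢ = 352×0.13 + 456×0.04 + 352×0.79 = 342.080 sabins.
V = 22·16·6 = 2112 m³.
RT60 = 0.161 · V / A = 0.161 × 2112 / 342.080 = 0.99 s.

0.99 seconds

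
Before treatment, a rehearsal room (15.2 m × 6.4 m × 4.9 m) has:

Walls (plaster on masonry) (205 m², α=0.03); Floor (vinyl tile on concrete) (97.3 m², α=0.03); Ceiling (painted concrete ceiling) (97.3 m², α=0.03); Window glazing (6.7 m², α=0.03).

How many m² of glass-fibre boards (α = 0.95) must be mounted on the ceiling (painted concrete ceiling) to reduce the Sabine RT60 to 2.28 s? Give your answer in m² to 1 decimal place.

Equivalent absorption area: A₁ = 205×0.03 + 97.3×0.03 + 97.3×0.03 + 6.7×0.03 = 12.189 m².
V = 476.672 m³. Target absorption A₂ = 0.161 × 476.672 / 2.28 = 33.660 sabins.
Absorption to add: 33.660 − 12.189 = 21.471 sabins.
Net gain per m²: Δα = 0.95 − 0.03 = 0.92.
Panel area = 21.471 / 0.92 = 23.3 m².

23.3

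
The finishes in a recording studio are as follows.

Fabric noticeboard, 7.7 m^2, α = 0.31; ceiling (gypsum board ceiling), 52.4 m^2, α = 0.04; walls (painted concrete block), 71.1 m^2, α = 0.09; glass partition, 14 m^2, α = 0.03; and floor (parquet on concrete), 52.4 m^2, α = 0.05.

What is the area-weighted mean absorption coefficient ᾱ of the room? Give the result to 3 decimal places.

0.070

Total surface area S = 197.6 m^2.
Σ(Sᵢαᵢ) = 7.7*0.31 + 52.4*0.04 + 71.1*0.09 + 14*0.03 + 52.4*0.05 = 13.922.
ᾱ = 13.922 / 197.6 = 0.070.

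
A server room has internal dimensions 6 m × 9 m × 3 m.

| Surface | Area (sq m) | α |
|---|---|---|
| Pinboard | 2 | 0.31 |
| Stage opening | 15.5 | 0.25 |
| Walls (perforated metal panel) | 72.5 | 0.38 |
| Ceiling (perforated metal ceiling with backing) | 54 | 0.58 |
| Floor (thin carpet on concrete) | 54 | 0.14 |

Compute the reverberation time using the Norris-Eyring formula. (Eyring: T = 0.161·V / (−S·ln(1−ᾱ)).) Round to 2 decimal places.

Total surface area S = 2 + 15.5 + 72.5 + 54 + 54 = 198.0 sq m.
Absorption A = 2·0.31 + 15.5·0.25 + 72.5·0.38 + 54·0.58 + 54·0.14 = 70.925 sabins.
ᾱ = 70.925 / 198.0 = 0.3582.
−S·ln(1−ᾱ) = −198.0 × ln(1 − 0.3582) = 87.809.
V = 6 × 9 × 3 = 162 m³.
T = 0.161·V/[−S·ln(1−ᾱ)] = 0.161·162/87.809 = 0.30 s.

0.30 seconds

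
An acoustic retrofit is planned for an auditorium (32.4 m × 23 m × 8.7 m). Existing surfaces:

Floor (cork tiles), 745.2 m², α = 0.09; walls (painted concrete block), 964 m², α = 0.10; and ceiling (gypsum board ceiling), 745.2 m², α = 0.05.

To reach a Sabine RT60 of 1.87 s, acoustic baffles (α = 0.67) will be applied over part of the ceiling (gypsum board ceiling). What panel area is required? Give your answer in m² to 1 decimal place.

576.5

Equivalent absorption area: A₁ = 745.2×0.09 + 964×0.10 + 745.2×0.05 = 200.728 m².
Required A₂ = 0.161·6483.24/1.87 = 558.183 sabins.
Absorption to add: 558.183 − 200.728 = 357.455 sabins.
Net gain per m²: Δα = 0.67 − 0.05 = 0.62.
Panel area = 357.455 / 0.62 = 576.5 m².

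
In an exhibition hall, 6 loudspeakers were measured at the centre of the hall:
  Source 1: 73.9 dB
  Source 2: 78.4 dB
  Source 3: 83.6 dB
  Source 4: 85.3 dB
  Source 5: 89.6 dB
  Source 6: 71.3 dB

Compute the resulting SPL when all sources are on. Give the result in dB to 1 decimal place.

Converting to relative power and adding: 10^(73.9/10) + 10^(78.4/10) + 10^(83.6/10) + 10^(85.3/10) + 10^(89.6/10) + 10^(71.3/10) = 1.587e+09.
Combined level = 10 log₁₀(1.587e+09) = 92.0 dB.

92.0 dB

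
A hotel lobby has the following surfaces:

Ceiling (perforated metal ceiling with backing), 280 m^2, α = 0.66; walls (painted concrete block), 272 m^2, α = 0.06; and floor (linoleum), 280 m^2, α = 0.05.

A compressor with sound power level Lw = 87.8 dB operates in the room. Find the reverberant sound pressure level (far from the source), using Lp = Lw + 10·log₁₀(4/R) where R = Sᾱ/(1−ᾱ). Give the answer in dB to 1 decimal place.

69.2 dB

A = 215.120 sabins; S = 832.0 m^2.
ᾱ = 0.2586, so room constant R = A/(1−ᾱ) = 290.154 m^2.
Lp = Lw + 10 log₁₀(4/R) = 87.8 -18.61 = 69.2 dB.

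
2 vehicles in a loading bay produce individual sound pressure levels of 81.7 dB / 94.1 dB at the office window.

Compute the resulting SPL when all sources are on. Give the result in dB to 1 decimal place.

94.3 dB

Converting to relative power and adding: 10^(81.7/10) + 10^(94.1/10) = 2.718e+09.
Combined level = 10 log₁₀(2.718e+09) = 94.3 dB.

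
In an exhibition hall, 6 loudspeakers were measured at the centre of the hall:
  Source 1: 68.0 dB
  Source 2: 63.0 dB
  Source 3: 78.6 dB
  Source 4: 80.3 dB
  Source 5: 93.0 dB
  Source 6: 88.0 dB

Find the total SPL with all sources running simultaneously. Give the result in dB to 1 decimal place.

Sum in the linear (power) domain: Σ 10^(Lᵢ/10) = 10^(68.0/10) + 10^(63.0/10) + 10^(78.6/10) + 10^(80.3/10) + 10^(93.0/10) + 10^(88.0/10) = 2.814e+09.
Back to dB: 10·log₁₀ Σ = 94.5 dB.

94.5 dB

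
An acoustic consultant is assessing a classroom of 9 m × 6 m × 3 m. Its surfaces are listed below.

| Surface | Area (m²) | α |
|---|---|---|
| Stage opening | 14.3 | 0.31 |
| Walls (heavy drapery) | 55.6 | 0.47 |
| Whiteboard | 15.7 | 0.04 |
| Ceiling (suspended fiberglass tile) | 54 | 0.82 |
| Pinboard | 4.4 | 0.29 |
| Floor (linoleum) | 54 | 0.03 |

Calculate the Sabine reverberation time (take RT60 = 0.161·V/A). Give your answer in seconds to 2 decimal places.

0.33 s

Equivalent absorption area: A = 14.3×0.31 + 55.6×0.47 + 15.7×0.04 + 54×0.82 + 4.4×0.29 + 54×0.03 = 78.369 m².
V = 9·6·3 = 162 m³.
RT60 = 0.161 · V / A = 0.161 × 162 / 78.369 = 0.33 s.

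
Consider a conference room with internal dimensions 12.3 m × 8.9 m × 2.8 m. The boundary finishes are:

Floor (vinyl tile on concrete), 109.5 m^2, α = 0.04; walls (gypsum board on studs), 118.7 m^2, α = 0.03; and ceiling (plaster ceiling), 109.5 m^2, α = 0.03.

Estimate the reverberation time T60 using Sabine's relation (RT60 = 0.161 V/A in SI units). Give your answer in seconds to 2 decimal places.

A = Σ Sᵢαᵢ = 109.5·0.04 + 118.7·0.03 + 109.5·0.03 = 11.226 sabins.
Room volume: 306.516 m³.
RT60 = 0.161 · V / A = 0.161 × 306.516 / 11.226 = 4.40 s.

4.40 sec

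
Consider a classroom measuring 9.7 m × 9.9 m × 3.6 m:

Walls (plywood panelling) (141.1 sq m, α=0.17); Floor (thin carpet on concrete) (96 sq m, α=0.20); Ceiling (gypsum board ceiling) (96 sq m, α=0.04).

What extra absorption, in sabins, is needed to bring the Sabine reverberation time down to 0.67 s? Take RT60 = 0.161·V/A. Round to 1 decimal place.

Summing Sᵢαᵢ: 23.987 + 19.200 + 3.840 → A₁ = 47.027 sabins.
Target A₂ = 0.161·345.708/0.67 = 83.073 sabins (V = 345.708 m³).
ΔA = A₂ − A₁ = 83.073 − 47.027 = 36.0 sabins.

36.0 sabins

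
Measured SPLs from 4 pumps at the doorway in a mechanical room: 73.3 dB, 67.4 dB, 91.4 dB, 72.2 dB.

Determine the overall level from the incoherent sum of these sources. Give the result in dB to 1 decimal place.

Sum in the linear (power) domain: Σ 10^(Lᵢ/10) = 10^(73.3/10) + 10^(67.4/10) + 10^(91.4/10) + 10^(72.2/10) = 1.424e+09.
L_total = 10·log₁₀(1.424e+09) = 91.5 dB.

91.5 dB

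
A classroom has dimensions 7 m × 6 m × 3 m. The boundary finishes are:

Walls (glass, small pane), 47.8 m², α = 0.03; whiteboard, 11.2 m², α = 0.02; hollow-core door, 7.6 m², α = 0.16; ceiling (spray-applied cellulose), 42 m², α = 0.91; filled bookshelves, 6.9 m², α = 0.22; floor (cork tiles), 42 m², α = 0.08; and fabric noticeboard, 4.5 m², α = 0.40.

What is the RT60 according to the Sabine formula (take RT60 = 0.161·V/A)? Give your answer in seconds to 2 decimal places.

0.42 s

Equivalent absorption area: A = 47.8·0.03 + 11.2·0.02 + 7.6·0.16 + 42·0.91 + 6.9·0.22 + 42·0.08 + 4.5·0.40 = 47.772 m².
V = 7·6·3 = 126 m³.
RT60 = 0.161 · V / A = 0.161 × 126 / 47.772 = 0.42 s.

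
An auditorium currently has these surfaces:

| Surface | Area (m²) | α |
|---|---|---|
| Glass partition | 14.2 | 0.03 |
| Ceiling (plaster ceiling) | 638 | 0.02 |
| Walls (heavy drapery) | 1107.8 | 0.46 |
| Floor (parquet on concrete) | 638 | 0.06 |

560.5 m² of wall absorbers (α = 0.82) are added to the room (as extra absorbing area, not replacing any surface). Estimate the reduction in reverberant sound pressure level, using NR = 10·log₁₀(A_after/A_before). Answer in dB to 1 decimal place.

2.6 dB

Summing Sᵢαᵢ: 0.426 + 12.760 + 509.588 + 38.280 → A_before = 561.054 sabins.
Treatment contributes 560.5·0.82 = 459.610 sabins.
New total A_after = 1020.664 sabins.
Reduction = 10 log₁₀(A_after/A_before) = 10 log₁₀(1.8192) = 2.6 dB.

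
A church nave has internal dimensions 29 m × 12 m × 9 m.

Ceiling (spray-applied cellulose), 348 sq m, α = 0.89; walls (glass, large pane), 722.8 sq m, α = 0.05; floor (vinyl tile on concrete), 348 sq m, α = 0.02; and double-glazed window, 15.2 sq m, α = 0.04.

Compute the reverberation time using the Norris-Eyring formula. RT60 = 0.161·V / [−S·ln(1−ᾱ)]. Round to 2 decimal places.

Total surface area S = 348 + 722.8 + 348 + 15.2 = 1434.0 sq m.
Σ(Sᵢαᵢ) = 348×0.89 + 722.8×0.05 + 348×0.02 + 15.2×0.04 = 353.428.
ᾱ = 353.428 / 1434.0 = 0.2465.
Eyring denominator: −S ln(1−ᾱ) = 405.860.
V = 29 × 12 × 9 = 3132 m³.
RT60 = 0.161 × 3132 / 405.860 = 1.24 s.

1.24 s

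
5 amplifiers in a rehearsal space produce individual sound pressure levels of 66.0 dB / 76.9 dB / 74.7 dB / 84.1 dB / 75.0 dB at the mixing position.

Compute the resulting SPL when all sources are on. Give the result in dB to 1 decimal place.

Sum in the linear (power) domain: Σ 10^(Lᵢ/10) = 10^(66.0/10) + 10^(76.9/10) + 10^(74.7/10) + 10^(84.1/10) + 10^(75.0/10) = 3.711e+08.
Combined level = 10 log₁₀(3.711e+08) = 85.7 dB.

85.7 dB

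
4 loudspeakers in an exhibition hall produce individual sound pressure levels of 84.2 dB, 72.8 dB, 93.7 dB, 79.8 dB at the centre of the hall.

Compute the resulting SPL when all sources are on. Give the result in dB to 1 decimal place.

Converting to relative power and adding: 10^(84.2/10) + 10^(72.8/10) + 10^(93.7/10) + 10^(79.8/10) = 2.722e+09.
Combined level = 10 log₁₀(2.722e+09) = 94.3 dB.

94.3 dB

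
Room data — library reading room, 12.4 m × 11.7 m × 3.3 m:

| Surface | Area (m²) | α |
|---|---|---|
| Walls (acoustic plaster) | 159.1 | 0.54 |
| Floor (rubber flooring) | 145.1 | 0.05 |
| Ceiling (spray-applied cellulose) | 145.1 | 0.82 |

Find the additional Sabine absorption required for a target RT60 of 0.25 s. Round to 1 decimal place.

Total absorption A₁ = 159.1*0.54 + 145.1*0.05 + 145.1*0.82
  = 85.914 + 7.255 + 118.982 = 212.151 m² sabins.
V = 478.764 m³. Required absorption A₂ = 0.161 × 478.764 / 0.25 = 308.324 sabins.
ΔA = A₂ − A₁ = 308.324 − 212.151 = 96.2 sabins.

96.2 sabins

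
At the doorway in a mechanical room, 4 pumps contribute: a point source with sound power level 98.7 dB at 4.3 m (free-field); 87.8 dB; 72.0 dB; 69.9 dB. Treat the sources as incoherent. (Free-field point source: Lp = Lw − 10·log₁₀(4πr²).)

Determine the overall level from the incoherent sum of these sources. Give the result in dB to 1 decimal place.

88.2 dB

Source at 4.3 m: Lp = 98.7 − 10·log₁₀(4π·4.3²) = 98.7 − 10·log₁₀(232.352) = 75.0 dB.
Sum in the linear (power) domain: Σ 10^(Lᵢ/10) = 10^(75.0/10) + 10^(87.8/10) + 10^(72.0/10) + 10^(69.9/10) = 6.598e+08.
Combined level = 10 log₁₀(6.598e+08) = 88.2 dB.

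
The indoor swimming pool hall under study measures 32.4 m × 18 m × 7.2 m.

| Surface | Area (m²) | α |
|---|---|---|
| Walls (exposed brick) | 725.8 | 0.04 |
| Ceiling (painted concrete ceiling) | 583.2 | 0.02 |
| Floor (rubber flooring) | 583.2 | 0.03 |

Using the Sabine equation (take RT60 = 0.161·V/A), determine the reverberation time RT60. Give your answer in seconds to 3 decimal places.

11.617 s

A = Σ Sᵢαᵢ = 725.8×0.04 + 583.2×0.02 + 583.2×0.03 = 58.192 sabins.
V = 32.4·18·7.2 = 4199.04 m³.
Sabine: RT60 = 0.161 × 4199.04 / 58.192 = 11.617 s.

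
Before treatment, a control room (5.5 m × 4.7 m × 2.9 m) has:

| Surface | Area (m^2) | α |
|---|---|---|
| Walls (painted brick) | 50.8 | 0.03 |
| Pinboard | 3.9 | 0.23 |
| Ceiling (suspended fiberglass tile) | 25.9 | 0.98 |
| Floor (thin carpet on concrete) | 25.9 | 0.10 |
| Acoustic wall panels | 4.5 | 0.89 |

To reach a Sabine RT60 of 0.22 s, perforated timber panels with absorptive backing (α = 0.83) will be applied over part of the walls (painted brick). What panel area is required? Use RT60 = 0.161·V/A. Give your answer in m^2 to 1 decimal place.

25.6

A₁ = Σ Sᵢαᵢ = 50.8·0.03 + 3.9·0.23 + 25.9·0.98 + 25.9·0.10 + 4.5·0.89 = 34.398 sabins.
V = 74.965 m³. Target absorption A₂ = 0.161 × 74.965 / 0.22 = 54.861 sabins.
ΔA needed = 54.861 − 34.398 = 20.463 sabins.
Each m^2 of panel replacing the walls (painted brick) adds (0.83 − 0.03) = 0.80 sabins.
Area = ΔA/Δα = 20.463/0.80 = 25.6 m^2.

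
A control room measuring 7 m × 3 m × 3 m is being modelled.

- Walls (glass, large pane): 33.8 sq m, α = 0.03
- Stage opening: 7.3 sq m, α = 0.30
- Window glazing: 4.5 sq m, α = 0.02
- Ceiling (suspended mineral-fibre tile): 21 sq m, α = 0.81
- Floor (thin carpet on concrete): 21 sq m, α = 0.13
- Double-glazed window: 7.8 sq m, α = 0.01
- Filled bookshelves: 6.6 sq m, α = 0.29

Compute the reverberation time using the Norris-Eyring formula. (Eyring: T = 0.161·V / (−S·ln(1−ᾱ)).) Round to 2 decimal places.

0.35 sec

S = Σ Sᵢ = 102.0 sq m.
Absorption A = 33.8·0.03 + 7.3·0.30 + 4.5·0.02 + 21·0.81 + 21·0.13 + 7.8·0.01 + 6.6·0.29 = 25.026 sabins.
Mean coefficient ᾱ = A/S = 0.2454.
−S·ln(1−ᾱ) = −102.0 × ln(1 − 0.2454) = 28.720.
V = 7 × 3 × 3 = 63 m³.
RT60 = 0.161 × 63 / 28.720 = 0.35 s.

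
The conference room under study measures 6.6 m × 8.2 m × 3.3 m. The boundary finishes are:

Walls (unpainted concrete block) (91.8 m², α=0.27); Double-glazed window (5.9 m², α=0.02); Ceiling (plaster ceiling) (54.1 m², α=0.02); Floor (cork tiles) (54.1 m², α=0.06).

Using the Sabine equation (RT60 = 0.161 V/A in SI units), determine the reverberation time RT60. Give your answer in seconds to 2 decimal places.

Total absorption A = 91.8*0.27 + 5.9*0.02 + 54.1*0.02 + 54.1*0.06
  = 24.786 + 0.118 + 1.082 + 3.246 = 29.232 m² sabins.
V = 6.6·8.2·3.3 = 178.596 m³.
RT60 = 0.161 · V / A = 0.161 × 178.596 / 29.232 = 0.98 s.

0.98 seconds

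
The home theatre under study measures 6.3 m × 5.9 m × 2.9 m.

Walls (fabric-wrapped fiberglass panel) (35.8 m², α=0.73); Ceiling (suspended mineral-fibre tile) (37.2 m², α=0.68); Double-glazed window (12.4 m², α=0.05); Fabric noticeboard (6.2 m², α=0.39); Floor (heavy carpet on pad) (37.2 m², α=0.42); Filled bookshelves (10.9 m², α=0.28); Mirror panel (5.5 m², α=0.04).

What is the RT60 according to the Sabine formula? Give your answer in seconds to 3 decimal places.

0.237 sec

Equivalent absorption area: A = 35.8·0.73 + 37.2·0.68 + 12.4·0.05 + 6.2·0.39 + 37.2·0.42 + 10.9·0.28 + 5.5·0.04 = 73.364 m².
V = 6.3·5.9·2.9 = 107.793 m³.
Sabine: RT60 = 0.161 × 107.793 / 73.364 = 0.237 s.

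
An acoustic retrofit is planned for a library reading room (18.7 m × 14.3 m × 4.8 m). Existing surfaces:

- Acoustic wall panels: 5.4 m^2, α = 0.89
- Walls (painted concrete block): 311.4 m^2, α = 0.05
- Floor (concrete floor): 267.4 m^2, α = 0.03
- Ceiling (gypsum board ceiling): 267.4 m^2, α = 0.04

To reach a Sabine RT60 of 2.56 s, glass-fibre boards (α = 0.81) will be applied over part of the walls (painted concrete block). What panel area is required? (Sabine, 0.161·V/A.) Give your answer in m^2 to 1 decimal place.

54.8

Equivalent absorption area: A₁ = 5.4×0.89 + 311.4×0.05 + 267.4×0.03 + 267.4×0.04 = 39.094 m^2.
Required A₂ = 0.161·1283.568/2.56 = 80.724 sabins.
Absorption to add: 80.724 − 39.094 = 41.630 sabins.
Net gain per m^2: Δα = 0.81 − 0.05 = 0.76.
Area = ΔA/Δα = 41.630/0.76 = 54.8 m^2.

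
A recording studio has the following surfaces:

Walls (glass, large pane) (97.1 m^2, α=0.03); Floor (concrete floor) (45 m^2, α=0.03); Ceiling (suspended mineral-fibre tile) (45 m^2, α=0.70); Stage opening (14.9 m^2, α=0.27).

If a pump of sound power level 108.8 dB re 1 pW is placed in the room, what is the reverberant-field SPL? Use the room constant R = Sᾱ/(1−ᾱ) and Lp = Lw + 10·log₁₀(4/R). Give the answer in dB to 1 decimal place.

97.9 dB

A = 39.786 sabins; S = 202.0 m^2.
ᾱ = 39.786/202.0 = 0.1970; R = Sᾱ/(1−ᾱ) = 39.786/(1−0.1970) = 49.547 m^2.
Lp = Lw + 10 log₁₀(4/R) = 108.8 -10.93 = 97.9 dB.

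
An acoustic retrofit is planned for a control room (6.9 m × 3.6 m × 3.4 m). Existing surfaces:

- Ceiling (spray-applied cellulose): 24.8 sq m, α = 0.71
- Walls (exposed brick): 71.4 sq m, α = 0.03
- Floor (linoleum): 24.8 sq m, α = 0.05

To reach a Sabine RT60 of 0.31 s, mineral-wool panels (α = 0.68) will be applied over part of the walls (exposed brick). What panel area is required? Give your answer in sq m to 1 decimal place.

35.2

Summing Sᵢαᵢ: 17.608 + 2.142 + 1.240 → A₁ = 20.990 sabins.
V = 84.456 m³. Target absorption A₂ = 0.161 × 84.456 / 0.31 = 43.863 sabins.
Absorption to add: 43.863 − 20.990 = 22.873 sabins.
Each sq m of panel replacing the walls (exposed brick) adds (0.68 − 0.03) = 0.65 sabins.
Area = ΔA/Δα = 22.873/0.65 = 35.2 sq m.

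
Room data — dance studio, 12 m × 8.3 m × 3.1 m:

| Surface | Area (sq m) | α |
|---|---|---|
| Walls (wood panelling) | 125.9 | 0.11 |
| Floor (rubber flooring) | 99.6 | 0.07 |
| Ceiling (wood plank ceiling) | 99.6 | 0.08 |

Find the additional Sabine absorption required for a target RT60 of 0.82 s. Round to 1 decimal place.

31.8 sabins

Total absorption A₁ = 125.9*0.11 + 99.6*0.07 + 99.6*0.08
  = 13.849 + 6.972 + 7.968 = 28.789 sq m sabins.
V = 308.76 m³. Required absorption A₂ = 0.161 × 308.76 / 0.82 = 60.622 sabins.
Additional absorption ΔA = 60.622 − 28.789 = 31.8 sabins.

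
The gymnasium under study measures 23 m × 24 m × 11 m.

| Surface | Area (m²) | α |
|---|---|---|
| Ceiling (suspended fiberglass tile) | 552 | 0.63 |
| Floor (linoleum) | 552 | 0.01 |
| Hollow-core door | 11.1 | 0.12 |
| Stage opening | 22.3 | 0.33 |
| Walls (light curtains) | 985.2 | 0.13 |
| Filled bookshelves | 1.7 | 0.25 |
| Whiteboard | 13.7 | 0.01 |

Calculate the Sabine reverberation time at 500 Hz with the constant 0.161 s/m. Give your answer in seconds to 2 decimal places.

Summing Sᵢαᵢ: 347.760 + 5.520 + 1.332 + 7.359 + 128.076 + 0.425 + 0.137 → A = 490.609 sabins.
V = 23·24·11 = 6072 m³.
Sabine: RT60 = 0.161 × 6072 / 490.609 = 1.99 s.

1.99 s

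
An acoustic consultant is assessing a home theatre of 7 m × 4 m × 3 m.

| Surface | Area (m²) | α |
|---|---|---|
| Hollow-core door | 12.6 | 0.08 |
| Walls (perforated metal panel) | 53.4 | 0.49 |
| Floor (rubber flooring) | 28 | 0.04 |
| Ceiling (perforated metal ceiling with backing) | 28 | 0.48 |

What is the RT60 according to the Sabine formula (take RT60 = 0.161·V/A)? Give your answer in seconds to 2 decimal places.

Equivalent absorption area: A = 12.6×0.08 + 53.4×0.49 + 28×0.04 + 28×0.48 = 41.734 m².
Volume V = 7 × 4 × 3 = 84 m³.
T = 0.161 V/A = 0.161·84/41.734 = 0.32 s.

0.32 s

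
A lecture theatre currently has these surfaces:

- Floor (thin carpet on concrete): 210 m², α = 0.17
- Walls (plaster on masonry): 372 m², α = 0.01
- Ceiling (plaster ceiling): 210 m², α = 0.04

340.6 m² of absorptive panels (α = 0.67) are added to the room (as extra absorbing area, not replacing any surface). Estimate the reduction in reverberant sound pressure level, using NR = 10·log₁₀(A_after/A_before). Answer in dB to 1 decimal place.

7.6 dB

Total absorption A_before = 210·0.17 + 372·0.01 + 210·0.04
  = 35.700 + 3.720 + 8.400 = 47.820 m² sabins.
Treatment contributes 340.6·0.67 = 228.202 sabins.
A_after = 47.820 + 228.202 = 276.022 sabins.
Reduction = 10 log₁₀(A_after/A_before) = 10 log₁₀(5.7721) = 7.6 dB.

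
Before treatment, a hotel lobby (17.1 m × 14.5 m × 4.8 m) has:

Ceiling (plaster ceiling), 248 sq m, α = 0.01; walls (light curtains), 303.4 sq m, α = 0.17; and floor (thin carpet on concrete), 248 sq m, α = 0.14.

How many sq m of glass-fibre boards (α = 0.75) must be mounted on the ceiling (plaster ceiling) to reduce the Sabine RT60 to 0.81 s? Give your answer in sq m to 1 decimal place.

Total absorption A₁ = 248*0.01 + 303.4*0.17 + 248*0.14
  = 2.480 + 51.578 + 34.720 = 88.778 sq m sabins.
Required A₂ = 0.161·1190.16/0.81 = 236.563 sabins.
ΔA needed = 236.563 − 88.778 = 147.785 sabins.
Net gain per sq m: Δα = 0.75 − 0.01 = 0.74.
Area = ΔA/Δα = 147.785/0.74 = 199.7 sq m.

199.7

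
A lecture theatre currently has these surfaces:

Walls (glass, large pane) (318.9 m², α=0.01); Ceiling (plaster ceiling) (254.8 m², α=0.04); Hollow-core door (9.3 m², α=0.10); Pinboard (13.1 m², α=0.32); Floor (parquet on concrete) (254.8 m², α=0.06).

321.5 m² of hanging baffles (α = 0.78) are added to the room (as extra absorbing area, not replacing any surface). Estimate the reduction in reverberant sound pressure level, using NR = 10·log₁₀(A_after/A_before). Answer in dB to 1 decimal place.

Total absorption A_before = 318.9×0.01 + 254.8×0.04 + 9.3×0.10 + 13.1×0.32 + 254.8×0.06
  = 3.189 + 10.192 + 0.930 + 4.192 + 15.288 = 33.791 m² sabins.
Added absorption = 321.5 × 0.78 = 250.770 sabins.
New total A_after = 284.561 sabins.
NR = 10·log₁₀(284.561/33.791) = 9.3 dB.

9.3 dB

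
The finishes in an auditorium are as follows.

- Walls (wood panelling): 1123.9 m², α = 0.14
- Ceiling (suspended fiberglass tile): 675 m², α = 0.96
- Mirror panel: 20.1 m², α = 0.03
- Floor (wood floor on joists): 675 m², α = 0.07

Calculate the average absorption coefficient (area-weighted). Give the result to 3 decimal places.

S = Σ Sᵢ = 1123.9 + 675 + 20.1 + 675 = 2494.0 m².
A = 1123.9×0.14 + 675×0.96 + 20.1×0.03 + 675×0.07 = 853.199 sabins.
ᾱ = 853.199 / 2494.0 = 0.342.

0.342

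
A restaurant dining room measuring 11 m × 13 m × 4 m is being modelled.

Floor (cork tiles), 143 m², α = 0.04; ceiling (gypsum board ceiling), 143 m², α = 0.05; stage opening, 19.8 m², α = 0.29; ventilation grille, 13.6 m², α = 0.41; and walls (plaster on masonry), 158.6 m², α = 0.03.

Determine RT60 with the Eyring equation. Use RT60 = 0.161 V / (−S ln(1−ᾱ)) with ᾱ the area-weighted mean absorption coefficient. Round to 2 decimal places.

Total surface area S = 143 + 143 + 19.8 + 13.6 + 158.6 = 478.0 m².
Absorption A = 143·0.04 + 143·0.05 + 19.8·0.29 + 13.6·0.41 + 158.6·0.03 = 28.946 sabins.
ᾱ = 28.946 / 478.0 = 0.0606.
−S·ln(1−ᾱ) = −478.0 × ln(1 − 0.0606) = 29.882.
V = 11 × 13 × 4 = 572 m³.
T = 0.161·V/[−S·ln(1−ᾱ)] = 0.161·572/29.882 = 3.08 s.

3.08 s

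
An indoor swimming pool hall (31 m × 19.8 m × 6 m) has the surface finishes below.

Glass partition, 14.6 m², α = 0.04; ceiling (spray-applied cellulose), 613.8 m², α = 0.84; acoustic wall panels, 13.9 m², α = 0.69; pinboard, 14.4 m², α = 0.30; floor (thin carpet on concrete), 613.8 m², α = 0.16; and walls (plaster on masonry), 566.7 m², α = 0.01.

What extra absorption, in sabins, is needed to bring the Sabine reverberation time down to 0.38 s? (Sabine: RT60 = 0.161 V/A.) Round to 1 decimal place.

A₁ = Σ Sᵢαᵢ = 14.6*0.04 + 613.8*0.84 + 13.9*0.69 + 14.4*0.30 + 613.8*0.16 + 566.7*0.01 = 633.962 sabins.
For T = 0.38 s, need A₂ = 0.161·V/T = 0.161·3682.8/0.38 = 1560.344 sabins.
Additional absorption ΔA = 1560.344 − 633.962 = 926.4 sabins.

926.4 sabins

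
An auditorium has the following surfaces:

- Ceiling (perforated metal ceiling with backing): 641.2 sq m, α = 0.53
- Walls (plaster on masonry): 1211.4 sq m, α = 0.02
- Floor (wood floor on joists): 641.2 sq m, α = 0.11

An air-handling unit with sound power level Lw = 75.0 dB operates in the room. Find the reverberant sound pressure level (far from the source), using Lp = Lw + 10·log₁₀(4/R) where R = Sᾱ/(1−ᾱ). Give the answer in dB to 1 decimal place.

53.8 dB

A = 434.596 sabins; S = 2493.8 sq m.
ᾱ = 434.596/2493.8 = 0.1743; R = Sᾱ/(1−ᾱ) = 434.596/(1−0.1743) = 526.336 sq m.
Lp = 75.0 + 10·log₁₀(4/526.336) = 75.0 + (-21.19) = 53.8 dB.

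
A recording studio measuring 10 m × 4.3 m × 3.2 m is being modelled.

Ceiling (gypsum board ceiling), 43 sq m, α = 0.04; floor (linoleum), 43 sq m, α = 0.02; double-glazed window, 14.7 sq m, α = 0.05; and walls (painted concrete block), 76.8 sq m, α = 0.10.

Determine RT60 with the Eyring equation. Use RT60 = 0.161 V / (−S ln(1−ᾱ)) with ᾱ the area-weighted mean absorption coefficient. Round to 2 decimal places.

Total surface area S = 43 + 43 + 14.7 + 76.8 = 177.5 sq m.
Σ(Sᵢαᵢ) = 43·0.04 + 43·0.02 + 14.7·0.05 + 76.8·0.10 = 10.995.
Mean coefficient ᾱ = A/S = 0.0619.
Eyring denominator: −S ln(1−ᾱ) = 11.342.
V = 10 × 4.3 × 3.2 = 137.6 m³.
RT60 = 0.161 × 137.6 / 11.342 = 1.95 s.

1.95 s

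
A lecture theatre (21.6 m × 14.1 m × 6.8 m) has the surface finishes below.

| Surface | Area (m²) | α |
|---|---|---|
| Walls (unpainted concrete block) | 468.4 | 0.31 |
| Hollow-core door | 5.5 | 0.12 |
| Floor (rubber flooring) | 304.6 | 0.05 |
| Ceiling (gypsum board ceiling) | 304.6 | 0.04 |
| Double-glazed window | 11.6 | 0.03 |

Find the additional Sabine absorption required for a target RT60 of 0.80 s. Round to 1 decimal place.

243.2 sabins

Total absorption A₁ = 468.4·0.31 + 5.5·0.12 + 304.6·0.05 + 304.6·0.04 + 11.6·0.03
  = 145.204 + 0.660 + 15.230 + 12.184 + 0.348 = 173.626 m² sabins.
For T = 0.80 s, need A₂ = 0.161·V/T = 0.161·2071.008/0.80 = 416.790 sabins.
Shortfall: 416.790 − 173.626 = 243.2 sabins.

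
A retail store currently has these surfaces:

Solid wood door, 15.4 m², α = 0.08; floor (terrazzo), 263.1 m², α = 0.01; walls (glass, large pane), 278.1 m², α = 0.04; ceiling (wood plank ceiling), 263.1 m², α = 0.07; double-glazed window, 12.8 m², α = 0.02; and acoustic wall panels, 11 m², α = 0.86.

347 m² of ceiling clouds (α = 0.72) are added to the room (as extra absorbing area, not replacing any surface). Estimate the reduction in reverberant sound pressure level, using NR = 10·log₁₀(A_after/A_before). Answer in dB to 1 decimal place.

8.3 dB

Equivalent absorption area: A_before = 15.4·0.08 + 263.1·0.01 + 278.1·0.04 + 263.1·0.07 + 12.8·0.02 + 11·0.86 = 43.120 m².
Treatment contributes 347·0.72 = 249.840 sabins.
New total A_after = 292.960 sabins.
NR = 10·log₁₀(292.960/43.120) = 8.3 dB.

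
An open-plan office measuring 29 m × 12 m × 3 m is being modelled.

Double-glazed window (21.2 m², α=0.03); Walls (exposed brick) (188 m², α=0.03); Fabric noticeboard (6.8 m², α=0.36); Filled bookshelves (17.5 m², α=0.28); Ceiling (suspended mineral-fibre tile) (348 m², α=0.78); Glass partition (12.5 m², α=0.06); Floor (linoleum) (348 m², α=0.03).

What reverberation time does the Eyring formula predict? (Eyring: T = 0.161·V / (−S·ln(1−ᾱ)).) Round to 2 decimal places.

0.47 seconds

Total surface area S = 21.2 + 188 + 6.8 + 17.5 + 348 + 12.5 + 348 = 942.0 m².
Absorption A = 21.2×0.03 + 188×0.03 + 6.8×0.36 + 17.5×0.28 + 348×0.78 + 12.5×0.06 + 348×0.03 = 296.254 sabins.
Mean coefficient ᾱ = A/S = 0.3145.
Eyring denominator: −S ln(1−ᾱ) = 355.706.
V = 29 × 12 × 3 = 1044 m³.
RT60 = 0.161 × 1044 / 355.706 = 0.47 s.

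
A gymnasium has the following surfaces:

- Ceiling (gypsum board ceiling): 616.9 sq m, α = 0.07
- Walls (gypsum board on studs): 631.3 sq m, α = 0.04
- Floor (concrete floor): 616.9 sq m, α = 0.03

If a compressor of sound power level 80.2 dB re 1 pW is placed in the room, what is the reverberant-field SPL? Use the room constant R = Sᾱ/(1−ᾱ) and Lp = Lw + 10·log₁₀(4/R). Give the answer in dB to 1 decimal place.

Σ(Sᵢαᵢ) = 616.9·0.07 + 631.3·0.04 + 616.9·0.03 = 86.942; total area S = 1865.1 sq m.
ᾱ = 86.942/1865.1 = 0.0466; R = Sᾱ/(1−ᾱ) = 86.942/(1−0.0466) = 91.192 sq m.
Lp = Lw + 10 log₁₀(4/R) = 80.2 -13.58 = 66.6 dB.

66.6 dB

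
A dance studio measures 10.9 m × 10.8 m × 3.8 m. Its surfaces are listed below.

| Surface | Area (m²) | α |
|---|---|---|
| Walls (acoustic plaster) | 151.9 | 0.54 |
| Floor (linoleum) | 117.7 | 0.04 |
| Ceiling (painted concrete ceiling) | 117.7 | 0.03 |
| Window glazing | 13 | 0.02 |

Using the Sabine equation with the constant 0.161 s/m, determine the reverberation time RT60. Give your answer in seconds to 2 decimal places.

0.80 s

A = Σ Sᵢαᵢ = 151.9*0.54 + 117.7*0.04 + 117.7*0.03 + 13*0.02 = 90.525 sabins.
V = 10.9·10.8·3.8 = 447.336 m³.
RT60 = 0.161 · V / A = 0.161 × 447.336 / 90.525 = 0.80 s.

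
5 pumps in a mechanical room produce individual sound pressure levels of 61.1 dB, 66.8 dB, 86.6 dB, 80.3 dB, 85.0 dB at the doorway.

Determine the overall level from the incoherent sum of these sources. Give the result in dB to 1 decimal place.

89.5 dB

Σ 10^(Lᵢ/10) = 8.865e+08.
Back to dB: 10·log₁₀ Σ = 89.5 dB.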